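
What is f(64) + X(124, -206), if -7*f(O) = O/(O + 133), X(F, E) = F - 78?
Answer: 63370/1379 ≈ 45.954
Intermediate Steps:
X(F, E) = -78 + F
f(O) = -O/(7*(133 + O)) (f(O) = -O/(7*(O + 133)) = -O/(7*(133 + O)))
f(64) + X(124, -206) = -1*64/(931 + 7*64) + (-78 + 124) = -1*64/(931 + 448) + 46 = -1*64/1379 + 46 = -1*64*1/1379 + 46 = -64/1379 + 46 = 63370/1379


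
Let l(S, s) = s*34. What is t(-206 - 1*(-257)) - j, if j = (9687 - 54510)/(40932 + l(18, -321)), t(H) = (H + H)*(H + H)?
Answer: 104117365/10006 ≈ 10406.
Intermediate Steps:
l(S, s) = 34*s
t(H) = 4*H**2 (t(H) = (2*H)*(2*H) = 4*H**2)
j = -14941/10006 (j = (9687 - 54510)/(40932 + 34*(-321)) = -44823/(40932 - 10914) = -44823/30018 = -44823*1/30018 = -14941/10006 ≈ -1.4932)
t(-206 - 1*(-257)) - j = 4*(-206 - 1*(-257))**2 - 1*(-14941/10006) = 4*(-206 + 257)**2 + 14941/10006 = 4*51**2 + 14941/10006 = 4*2601 + 14941/10006 = 10404 + 14941/10006 = 104117365/10006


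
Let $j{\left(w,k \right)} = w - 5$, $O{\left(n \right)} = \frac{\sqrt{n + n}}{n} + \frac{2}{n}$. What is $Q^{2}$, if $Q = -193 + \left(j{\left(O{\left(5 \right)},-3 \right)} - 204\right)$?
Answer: $\frac{\left(2008 - \sqrt{10}\right)^{2}}{25} \approx 1.6078 \cdot 10^{5}$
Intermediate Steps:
$O{\left(n \right)} = \frac{2}{n} + \frac{\sqrt{2}}{\sqrt{n}}$ ($O{\left(n \right)} = \frac{\sqrt{2 n}}{n} + \frac{2}{n} = \frac{\sqrt{2} \sqrt{n}}{n} + \frac{2}{n} = \frac{\sqrt{2}}{\sqrt{n}} + \frac{2}{n} = \frac{2}{n} + \frac{\sqrt{2}}{\sqrt{n}}$)
$j{\left(w,k \right)} = -5 + w$ ($j{\left(w,k \right)} = w - 5 = -5 + w$)
$Q = - \frac{2008}{5} + \frac{\sqrt{10}}{5}$ ($Q = -193 - \left(\frac{1043}{5} - \frac{\sqrt{2}}{\sqrt{5}}\right) = -193 - \left(\frac{1043}{5} - \sqrt{2} \frac{\sqrt{5}}{5}\right) = -193 - \left(\frac{1043}{5} - \frac{\sqrt{10}}{5}\right) = - \frac{2008}{5} + \frac{\sqrt{10}}{5} \approx -400.97$)
$Q^{2} = \left(- \frac{2008}{5} + \frac{\sqrt{10}}{5}\right)^{2}$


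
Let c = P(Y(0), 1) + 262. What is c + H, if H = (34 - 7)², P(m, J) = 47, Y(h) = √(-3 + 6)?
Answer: 1038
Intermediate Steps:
Y(h) = √3
H = 729 (H = 27² = 729)
c = 309 (c = 47 + 262 = 309)
c + H = 309 + 729 = 1038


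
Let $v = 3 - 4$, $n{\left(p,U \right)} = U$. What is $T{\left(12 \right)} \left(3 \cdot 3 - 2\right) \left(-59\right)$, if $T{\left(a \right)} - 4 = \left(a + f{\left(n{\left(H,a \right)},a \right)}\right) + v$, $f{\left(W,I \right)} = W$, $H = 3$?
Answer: $-11151$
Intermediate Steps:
$v = -1$ ($v = 3 - 4 = -1$)
$T{\left(a \right)} = 3 + 2 a$ ($T{\left(a \right)} = 4 + \left(\left(a + a\right) - 1\right) = 4 + \left(2 a - 1\right) = 4 + \left(-1 + 2 a\right) = 3 + 2 a$)
$T{\left(12 \right)} \left(3 \cdot 3 - 2\right) \left(-59\right) = \left(3 + 2 \cdot 12\right) \left(3 \cdot 3 - 2\right) \left(-59\right) = \left(3 + 24\right) \left(9 - 2\right) \left(-59\right) = 27 \cdot 7 \left(-59\right) = 189 \left(-59\right) = -11151$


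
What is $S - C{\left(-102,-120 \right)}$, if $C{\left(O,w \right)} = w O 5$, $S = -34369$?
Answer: $-95569$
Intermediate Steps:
$C{\left(O,w \right)} = 5 O w$ ($C{\left(O,w \right)} = O w 5 = 5 O w$)
$S - C{\left(-102,-120 \right)} = -34369 - 5 \left(-102\right) \left(-120\right) = -34369 - 61200 = -95569$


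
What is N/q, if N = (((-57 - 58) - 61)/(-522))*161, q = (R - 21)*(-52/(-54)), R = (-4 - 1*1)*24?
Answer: -7084/17719 ≈ -0.39980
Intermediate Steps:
R = -120 (R = (-4 - 1)*24 = -5*24 = -120)
q = -1222/9 (q = (-120 - 21)*(-52/(-54)) = -(-7332)*(-1)/54 = -141*26/27 = -1222/9 ≈ -135.78)
N = 14168/261 (N = ((-115 - 61)*(-1/522))*161 = -176*(-1/522)*161 = (88/261)*161 = 14168/261 ≈ 54.284)
N/q = 14168/(261*(-1222/9)) = (14168/261)*(-9/1222) = -7084/17719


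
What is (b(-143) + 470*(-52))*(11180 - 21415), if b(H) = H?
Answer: 251607005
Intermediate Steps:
(b(-143) + 470*(-52))*(11180 - 21415) = (-143 + 470*(-52))*(11180 - 21415) = (-143 - 24440)*(-10235) = -24583*(-10235) = 251607005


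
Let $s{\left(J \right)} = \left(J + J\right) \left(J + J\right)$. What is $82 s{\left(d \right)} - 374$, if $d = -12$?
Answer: $46858$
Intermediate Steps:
$s{\left(J \right)} = 4 J^{2}$ ($s{\left(J \right)} = 2 J 2 J = 4 J^{2}$)
$82 s{\left(d \right)} - 374 = 82 \cdot 4 \left(-12\right)^{2} - 374 = 82 \cdot 4 \cdot 144 - 374 = 82 \cdot 576 - 374 = 47232 - 374 = 46858$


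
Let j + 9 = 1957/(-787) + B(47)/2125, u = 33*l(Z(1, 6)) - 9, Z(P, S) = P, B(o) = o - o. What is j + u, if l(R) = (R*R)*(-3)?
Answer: -94036/787 ≈ -119.49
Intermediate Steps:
B(o) = 0
l(R) = -3*R² (l(R) = R²*(-3) = -3*R²)
u = -108 (u = 33*(-3*1²) - 9 = 33*(-3*1) - 9 = 33*(-3) - 9 = -99 - 9 = -108)
j = -9040/787 (j = -9 + (1957/(-787) + 0/2125) = -9 + (1957*(-1/787) + 0*(1/2125)) = -9 + (-1957/787 + 0) = -9 - 1957/787 = -9040/787 ≈ -11.487)
j + u = -9040/787 - 108 = -94036/787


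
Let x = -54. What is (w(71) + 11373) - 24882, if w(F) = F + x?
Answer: -13492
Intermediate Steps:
w(F) = -54 + F (w(F) = F - 54 = -54 + F)
(w(71) + 11373) - 24882 = ((-54 + 71) + 11373) - 24882 = (17 + 11373) - 24882 = 11390 - 24882 = -13492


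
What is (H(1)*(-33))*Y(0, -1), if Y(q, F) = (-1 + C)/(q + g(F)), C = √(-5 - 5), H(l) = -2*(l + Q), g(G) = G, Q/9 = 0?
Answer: 66 - 66*I*√10 ≈ 66.0 - 208.71*I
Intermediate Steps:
Q = 0 (Q = 9*0 = 0)
H(l) = -2*l (H(l) = -2*(l + 0) = -2*l)
C = I*√10 (C = √(-10) = I*√10 ≈ 3.1623*I)
Y(q, F) = (-1 + I*√10)/(F + q) (Y(q, F) = (-1 + I*√10)/(q + F) = (-1 + I*√10)/(F + q))
(H(1)*(-33))*Y(0, -1) = (-2*1*(-33))*((-1 + I*√10)/(-1 + 0)) = (-2*(-33))*((-1 + I*√10)/(-1)) = 66*(-(-1 + I*√10)) = 66*(1 - I*√10) = 66 - 66*I*√10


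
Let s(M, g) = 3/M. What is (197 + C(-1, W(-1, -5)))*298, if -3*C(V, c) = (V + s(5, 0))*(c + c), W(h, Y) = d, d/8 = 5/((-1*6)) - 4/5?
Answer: 12975218/225 ≈ 57668.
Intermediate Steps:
d = -196/15 (d = 8*(5/((-1*6)) - 4/5) = 8*(5/(-6) - 4*⅕) = 8*(5*(-⅙) - ⅘) = 8*(-⅚ - ⅘) = 8*(-49/30) = -196/15 ≈ -13.067)
W(h, Y) = -196/15
C(V, c) = -2*c*(⅗ + V)/3 (C(V, c) = -(V + 3/5)*(c + c)/3 = -(V + 3*(⅕))*2*c/3 = -(V + ⅗)*2*c/3 = -(⅗ + V)*2*c/3 = -2*c*(⅗ + V)/3)
(197 + C(-1, W(-1, -5)))*298 = (197 - 2/15*(-196/15)*(3 + 5*(-1)))*298 = (197 - 2/15*(-196/15)*(3 - 5))*298 = (197 - 2/15*(-196/15)*(-2))*298 = (197 - 784/225)*298 = (43541/225)*298 = 12975218/225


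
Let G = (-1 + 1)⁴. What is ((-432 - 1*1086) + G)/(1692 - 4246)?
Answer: 759/1277 ≈ 0.59436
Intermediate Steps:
G = 0 (G = 0⁴ = 0)
((-432 - 1*1086) + G)/(1692 - 4246) = ((-432 - 1*1086) + 0)/(1692 - 4246) = ((-432 - 1086) + 0)/(-2554) = (-1518 + 0)*(-1/2554) = -1518*(-1/2554) = 759/1277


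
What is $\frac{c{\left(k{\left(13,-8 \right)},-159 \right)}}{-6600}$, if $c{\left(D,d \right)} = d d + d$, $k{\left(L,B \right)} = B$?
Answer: $- \frac{4187}{1100} \approx -3.8064$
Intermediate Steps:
$c{\left(D,d \right)} = d + d^{2}$ ($c{\left(D,d \right)} = d^{2} + d = d + d^{2}$)
$\frac{c{\left(k{\left(13,-8 \right)},-159 \right)}}{-6600} = \frac{\left(-159\right) \left(1 - 159\right)}{-6600} = \left(-159\right) \left(-158\right) \left(- \frac{1}{6600}\right) = 25122 \left(- \frac{1}{6600}\right) = - \frac{4187}{1100}$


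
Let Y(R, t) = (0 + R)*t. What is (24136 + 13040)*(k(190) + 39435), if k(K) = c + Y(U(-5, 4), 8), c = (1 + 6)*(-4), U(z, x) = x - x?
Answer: 1464994632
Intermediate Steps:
U(z, x) = 0
c = -28 (c = 7*(-4) = -28)
Y(R, t) = R*t
k(K) = -28 (k(K) = -28 + 0*8 = -28 + 0 = -28)
(24136 + 13040)*(k(190) + 39435) = (24136 + 13040)*(-28 + 39435) = 37176*39407 = 1464994632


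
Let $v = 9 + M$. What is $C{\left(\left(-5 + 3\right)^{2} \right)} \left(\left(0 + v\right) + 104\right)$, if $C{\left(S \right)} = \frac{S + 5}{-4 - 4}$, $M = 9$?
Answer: $- \frac{549}{4} \approx -137.25$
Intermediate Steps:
$v = 18$ ($v = 9 + 9 = 18$)
$C{\left(S \right)} = - \frac{5}{8} - \frac{S}{8}$ ($C{\left(S \right)} = \frac{5 + S}{-8} = \left(5 + S\right) \left(- \frac{1}{8}\right) = - \frac{5}{8} - \frac{S}{8}$)
$C{\left(\left(-5 + 3\right)^{2} \right)} \left(\left(0 + v\right) + 104\right) = \left(- \frac{5}{8} - \frac{\left(-5 + 3\right)^{2}}{8}\right) \left(\left(0 + 18\right) + 104\right) = \left(- \frac{5}{8} - \frac{\left(-2\right)^{2}}{8}\right) \left(18 + 104\right) = \left(- \frac{5}{8} - \frac{1}{2}\right) 122 = \left(- \frac{9}{8}\right) 122 = - \frac{549}{4}$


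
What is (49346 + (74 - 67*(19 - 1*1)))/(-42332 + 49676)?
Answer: 24107/3672 ≈ 6.5651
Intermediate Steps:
(49346 + (74 - 67*(19 - 1*1)))/(-42332 + 49676) = (49346 + (74 - 67*(19 - 1)))/7344 = (49346 + (74 - 67*18))*(1/7344) = (49346 + (74 - 1206))*(1/7344) = (49346 - 1132)*(1/7344) = 48214*(1/7344) = 24107/3672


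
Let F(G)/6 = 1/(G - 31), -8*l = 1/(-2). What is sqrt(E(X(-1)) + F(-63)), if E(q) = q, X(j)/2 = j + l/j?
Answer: I*sqrt(77362)/188 ≈ 1.4795*I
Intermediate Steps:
l = 1/16 (l = -1/8/(-2) = -1/8*(-1/2) = 1/16 ≈ 0.062500)
F(G) = 6/(-31 + G) (F(G) = 6/(G - 31) = 6/(-31 + G))
X(j) = 2*j + 1/(8*j) (X(j) = 2*(j + 1/(16*j)) = 2*j + 1/(8*j))
sqrt(E(X(-1)) + F(-63)) = sqrt((2*(-1) + (1/8)/(-1)) + 6/(-31 - 63)) = sqrt((-2 + (1/8)*(-1)) + 6/(-94)) = sqrt((-2 - 1/8) + 6*(-1/94)) = sqrt(-17/8 - 3/47) = sqrt(-823/376) = I*sqrt(77362)/188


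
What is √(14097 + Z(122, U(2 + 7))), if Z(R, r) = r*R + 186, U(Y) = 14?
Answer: √15991 ≈ 126.46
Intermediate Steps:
Z(R, r) = 186 + R*r (Z(R, r) = R*r + 186 = 186 + R*r)
√(14097 + Z(122, U(2 + 7))) = √(14097 + (186 + 122*14)) = √(14097 + (186 + 1708)) = √(14097 + 1894) = √15991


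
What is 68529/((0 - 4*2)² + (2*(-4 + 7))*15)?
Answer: 68529/154 ≈ 444.99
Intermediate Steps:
68529/((0 - 4*2)² + (2*(-4 + 7))*15) = 68529/((0 - 8)² + (2*3)*15) = 68529/((-8)² + 6*15) = 68529/(64 + 90) = 68529/154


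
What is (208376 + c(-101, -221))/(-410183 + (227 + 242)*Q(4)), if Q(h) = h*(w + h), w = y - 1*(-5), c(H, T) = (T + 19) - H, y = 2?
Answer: -69425/129849 ≈ -0.53466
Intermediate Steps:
c(H, T) = 19 + T - H (c(H, T) = (19 + T) - H = 19 + T - H)
w = 7 (w = 2 - 1*(-5) = 2 + 5 = 7)
Q(h) = h*(7 + h)
(208376 + c(-101, -221))/(-410183 + (227 + 242)*Q(4)) = (208376 + (19 - 221 - 1*(-101)))/(-410183 + (227 + 242)*(4*(7 + 4))) = (208376 + (19 - 221 + 101))/(-410183 + 469*(4*11)) = (208376 - 101)/(-410183 + 469*44) = 208275/(-410183 + 20636) = 208275/(-389547) = 208275*(-1/389547) = -69425/129849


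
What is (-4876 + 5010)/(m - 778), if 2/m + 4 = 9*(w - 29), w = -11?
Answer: -24388/141597 ≈ -0.17224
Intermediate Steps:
m = -1/182 (m = 2/(-4 + 9*(-11 - 29)) = 2/(-4 + 9*(-40)) = 2/(-4 - 360) = 2/(-364) = 2*(-1/364) = -1/182 ≈ -0.0054945)
(-4876 + 5010)/(m - 778) = (-4876 + 5010)/(-1/182 - 778) = 134/(-141597/182) = 134*(-182/141597) = -24388/141597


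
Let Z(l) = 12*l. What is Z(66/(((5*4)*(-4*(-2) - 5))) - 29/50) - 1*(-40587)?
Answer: 1014831/25 ≈ 40593.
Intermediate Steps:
Z(66/(((5*4)*(-4*(-2) - 5))) - 29/50) - 1*(-40587) = 12*(66/(((5*4)*(-4*(-2) - 5))) - 29/50) - 1*(-40587) = 12*(66/((20*(8 - 5))) - 29*1/50) + 40587 = 12*(66/((20*3)) - 29/50) + 40587 = 12*(66/60 - 29/50) + 40587 = 12*(66*(1/60) - 29/50) + 40587 = 12*(11/10 - 29/50) + 40587 = 12*(13/25) + 40587 = 156/25 + 40587 = 1014831/25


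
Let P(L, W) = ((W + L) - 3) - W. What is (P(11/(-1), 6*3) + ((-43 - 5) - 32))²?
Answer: 8836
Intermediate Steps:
P(L, W) = -3 + L (P(L, W) = ((L + W) - 3) - W = (-3 + L + W) - W = -3 + L)
(P(11/(-1), 6*3) + ((-43 - 5) - 32))² = ((-3 + 11/(-1)) + ((-43 - 5) - 32))² = ((-3 + 11*(-1)) + (-48 - 32))² = ((-3 - 11) - 80)² = (-14 - 80)² = (-94)² = 8836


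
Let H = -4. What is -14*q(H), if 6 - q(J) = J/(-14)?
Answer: -80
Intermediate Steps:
q(J) = 6 + J/14 (q(J) = 6 - J/(-14) = 6 - J*(-1)/14 = 6 - (-1)*J/14 = 6 + J/14)
-14*q(H) = -14*(6 + (1/14)*(-4)) = -14*(6 - 2/7) = -14*40/7 = -80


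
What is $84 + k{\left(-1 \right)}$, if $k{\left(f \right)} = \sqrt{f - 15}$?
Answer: $84 + 4 i \approx 84.0 + 4.0 i$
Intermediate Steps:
$k{\left(f \right)} = \sqrt{-15 + f}$
$84 + k{\left(-1 \right)} = 84 + \sqrt{-15 - 1} = 84 + \sqrt{-16} = 84 + 4 i$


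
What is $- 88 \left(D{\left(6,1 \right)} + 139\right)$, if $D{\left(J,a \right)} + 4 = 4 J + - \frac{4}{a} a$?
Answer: $-13640$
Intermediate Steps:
$D{\left(J,a \right)} = -8 + 4 J$ ($D{\left(J,a \right)} = -4 + \left(4 J + - \frac{4}{a} a\right) = -4 + \left(4 J - 4\right) = -4 + \left(-4 + 4 J\right) = -8 + 4 J$)
$- 88 \left(D{\left(6,1 \right)} + 139\right) = - 88 \left(\left(-8 + 4 \cdot 6\right) + 139\right) = - 88 \left(\left(-8 + 24\right) + 139\right) = - 88 \left(16 + 139\right) = \left(-88\right) 155 = -13640$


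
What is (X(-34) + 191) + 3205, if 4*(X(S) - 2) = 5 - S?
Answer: 13631/4 ≈ 3407.8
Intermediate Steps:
X(S) = 13/4 - S/4 (X(S) = 2 + (5 - S)/4 = 2 + (5/4 - S/4) = 13/4 - S/4)
(X(-34) + 191) + 3205 = ((13/4 - ¼*(-34)) + 191) + 3205 = ((13/4 + 17/2) + 191) + 3205 = (47/4 + 191) + 3205 = 811/4 + 3205 = 13631/4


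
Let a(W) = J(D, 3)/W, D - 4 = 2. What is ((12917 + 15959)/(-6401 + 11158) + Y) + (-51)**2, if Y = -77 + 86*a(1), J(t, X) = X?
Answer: 13262850/4757 ≈ 2788.1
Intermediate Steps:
D = 6 (D = 4 + 2 = 6)
a(W) = 3/W
Y = 181 (Y = -77 + 86*(3/1) = -77 + 86*(3*1) = -77 + 86*3 = -77 + 258 = 181)
((12917 + 15959)/(-6401 + 11158) + Y) + (-51)**2 = ((12917 + 15959)/(-6401 + 11158) + 181) + (-51)**2 = (28876/4757 + 181) + 2601 = 889893/4757 + 2601 = 13262850/4757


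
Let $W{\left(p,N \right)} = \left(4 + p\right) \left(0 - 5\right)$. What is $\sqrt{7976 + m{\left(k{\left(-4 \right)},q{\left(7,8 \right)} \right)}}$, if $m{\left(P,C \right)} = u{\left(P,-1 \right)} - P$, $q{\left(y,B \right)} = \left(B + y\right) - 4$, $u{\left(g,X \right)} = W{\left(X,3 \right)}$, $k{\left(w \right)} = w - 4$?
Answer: $\sqrt{7969} \approx 89.269$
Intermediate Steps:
$k{\left(w \right)} = -4 + w$
$W{\left(p,N \right)} = -20 - 5 p$ ($W{\left(p,N \right)} = \left(4 + p\right) \left(-5\right) = -20 - 5 p$)
$u{\left(g,X \right)} = -20 - 5 X$
$q{\left(y,B \right)} = -4 + B + y$
$m{\left(P,C \right)} = -15 - P$ ($m{\left(P,C \right)} = \left(-20 - -5\right) - P = \left(-20 + 5\right) - P = -15 - P$)
$\sqrt{7976 + m{\left(k{\left(-4 \right)},q{\left(7,8 \right)} \right)}} = \sqrt{7976 - 7} = \sqrt{7969}$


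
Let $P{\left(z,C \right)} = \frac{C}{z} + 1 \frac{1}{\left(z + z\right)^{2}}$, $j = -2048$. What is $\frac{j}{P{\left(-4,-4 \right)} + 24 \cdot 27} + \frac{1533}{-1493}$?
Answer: $- \frac{259366717}{62014741} \approx -4.1823$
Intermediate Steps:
$P{\left(z,C \right)} = \frac{1}{4 z^{2}} + \frac{C}{z}$ ($P{\left(z,C \right)} = \frac{C}{z} + 1 \frac{1}{\left(2 z\right)^{2}} = \frac{C}{z} + 1 \frac{1}{4 z^{2}} = \frac{C}{z} + \frac{1}{4 z^{2}} = \frac{1}{4 z^{2}} + \frac{C}{z}$)
$\frac{j}{P{\left(-4,-4 \right)} + 24 \cdot 27} + \frac{1533}{-1493} = - \frac{2048}{\frac{\frac{1}{4} - -16}{16} + 24 \cdot 27} + \frac{1533}{-1493} = - \frac{2048}{\frac{\frac{1}{4} + 16}{16} + 648} + 1533 \left(- \frac{1}{1493}\right) = - \frac{2048}{\frac{1}{16} \cdot \frac{65}{4} + 648} - \frac{1533}{1493} = - \frac{2048}{\frac{65}{64} + 648} - \frac{1533}{1493} = - \frac{2048}{\frac{41537}{64}} - \frac{1533}{1493} = \left(-2048\right) \frac{64}{41537} - \frac{1533}{1493} = - \frac{131072}{41537} - \frac{1533}{1493} = - \frac{259366717}{62014741}$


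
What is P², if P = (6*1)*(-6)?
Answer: 1296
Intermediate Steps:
P = -36 (P = 6*(-6) = -36)
P² = (-36)² = 1296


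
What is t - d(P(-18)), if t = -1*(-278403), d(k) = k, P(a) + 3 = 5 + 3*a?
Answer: 278455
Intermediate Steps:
P(a) = 2 + 3*a (P(a) = -3 + (5 + 3*a) = 2 + 3*a)
t = 278403
t - d(P(-18)) = 278403 - (2 + 3*(-18)) = 278403 - (2 - 54) = 278403 - 1*(-52) = 278403 + 52 = 278455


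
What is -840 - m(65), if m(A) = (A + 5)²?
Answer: -5740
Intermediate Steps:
m(A) = (5 + A)²
-840 - m(65) = -840 - (5 + 65)² = -840 - 1*70² = -840 - 1*4900 = -840 - 4900 = -5740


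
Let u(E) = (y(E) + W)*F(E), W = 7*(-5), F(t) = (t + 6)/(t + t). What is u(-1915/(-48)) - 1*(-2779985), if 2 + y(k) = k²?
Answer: 24539368330531/8824320 ≈ 2.7809e+6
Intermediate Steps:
y(k) = -2 + k²
F(t) = (6 + t)/(2*t) (F(t) = (6 + t)/((2*t)) = (6 + t)*(1/(2*t)) = (6 + t)/(2*t))
W = -35
u(E) = (-37 + E²)*(6 + E)/(2*E) (u(E) = ((-2 + E²) - 35)*((6 + E)/(2*E)) = (-37 + E²)*((6 + E)/(2*E)) = (-37 + E²)*(6 + E)/(2*E))
u(-1915/(-48)) - 1*(-2779985) = (-37 + (-1915/(-48))²)*(6 - 1915/(-48))/(2*((-1915/(-48)))) - 1*(-2779985) = (-37 + (-1915*(-1/48))²)*(6 - 1915*(-1/48))/(2*((-1915*(-1/48)))) + 2779985 = (-37 + (1915/48)²)*(6 + 1915/48)/(2*(1915/48)) + 2779985 = (½)*(48/1915)*(-37 + 3667225/2304)*(2203/48) + 2779985 = (½)*(48/1915)*(3581977/2304)*(2203/48) + 2779985 = 7891095331/8824320 + 2779985 = 24539368330531/8824320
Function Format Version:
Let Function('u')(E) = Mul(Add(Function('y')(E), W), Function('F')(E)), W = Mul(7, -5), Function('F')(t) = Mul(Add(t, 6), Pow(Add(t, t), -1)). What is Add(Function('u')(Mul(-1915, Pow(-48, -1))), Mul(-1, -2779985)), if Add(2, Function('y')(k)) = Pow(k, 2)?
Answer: Rational(24539368330531, 8824320) ≈ 2.7809e+6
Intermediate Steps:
Function('y')(k) = Add(-2, Pow(k, 2))
Function('F')(t) = Mul(Rational(1, 2), Pow(t, -1), Add(6, t)) (Function('F')(t) = Mul(Add(6, t), Pow(Mul(2, t), -1)) = Mul(Add(6, t), Mul(Rational(1, 2), Pow(t, -1))) = Mul(Rational(1, 2), Pow(t, -1), Add(6, t)))
W = -35
Function('u')(E) = Mul(Rational(1, 2), Pow(E, -1), Add(-37, Pow(E, 2)), Add(6, E)) (Function('u')(E) = Mul(Add(Add(-2, Pow(E, 2)), -35), Mul(Rational(1, 2), Pow(E, -1), Add(6, E))) = Mul(Add(-37, Pow(E, 2)), Mul(Rational(1, 2), Pow(E, -1), Add(6, E))) = Mul(Rational(1, 2), Pow(E, -1), Add(-37, Pow(E, 2)), Add(6, E)))
Add(Function('u')(Mul(-1915, Pow(-48, -1))), Mul(-1, -2779985)) = Add(Mul(Rational(1, 2), Pow(Mul(-1915, Pow(-48, -1)), -1), Add(-37, Pow(Mul(-1915, Pow(-48, -1)), 2)), Add(6, Mul(-1915, Pow(-48, -1)))), Mul(-1, -2779985)) = Add(Mul(Rational(1, 2), Pow(Mul(-1915, Rational(-1, 48)), -1), Add(-37, Pow(Mul(-1915, Rational(-1, 48)), 2)), Add(6, Mul(-1915, Rational(-1, 48)))), 2779985) = Add(Mul(Rational(1, 2), Pow(Rational(1915, 48), -1), Add(-37, Pow(Rational(1915, 48), 2)), Add(6, Rational(1915, 48))), 2779985) = Add(Mul(Rational(1, 2), Rational(48, 1915), Add(-37, Rational(3667225, 2304)), Rational(2203, 48)), 2779985) = Add(Mul(Rational(1, 2), Rational(48, 1915), Rational(3581977, 2304), Rational(2203, 48)), 2779985) = Add(Rational(7891095331, 8824320), 2779985) = Rational(24539368330531, 8824320)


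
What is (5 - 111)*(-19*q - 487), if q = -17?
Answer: 17384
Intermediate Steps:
(5 - 111)*(-19*q - 487) = (5 - 111)*(-19*(-17) - 487) = -106*(323 - 487) = -106*(-164) = 17384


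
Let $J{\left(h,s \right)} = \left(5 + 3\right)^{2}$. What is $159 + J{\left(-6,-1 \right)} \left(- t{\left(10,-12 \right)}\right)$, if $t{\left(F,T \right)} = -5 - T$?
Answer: $-289$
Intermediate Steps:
$J{\left(h,s \right)} = 64$ ($J{\left(h,s \right)} = 8^{2} = 64$)
$159 + J{\left(-6,-1 \right)} \left(- t{\left(10,-12 \right)}\right) = 159 + 64 \left(- (-5 - -12)\right) = 159 + 64 \left(- (-5 + 12)\right) = 159 + 64 \left(\left(-1\right) 7\right) = 159 + 64 \left(-7\right) = 159 - 448 = -289$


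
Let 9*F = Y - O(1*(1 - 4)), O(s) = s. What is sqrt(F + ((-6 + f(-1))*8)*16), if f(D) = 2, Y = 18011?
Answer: sqrt(13406)/3 ≈ 38.595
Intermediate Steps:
F = 18014/9 (F = (18011 - (1 - 4))/9 = (18011 - (-3))/9 = (18011 - 1*(-3))/9 = (18011 + 3)/9 = (1/9)*18014 = 18014/9 ≈ 2001.6)
sqrt(F + ((-6 + f(-1))*8)*16) = sqrt(18014/9 + ((-6 + 2)*8)*16) = sqrt(18014/9 - 4*8*16) = sqrt(18014/9 - 32*16) = sqrt(18014/9 - 512) = sqrt(13406/9) = sqrt(13406)/3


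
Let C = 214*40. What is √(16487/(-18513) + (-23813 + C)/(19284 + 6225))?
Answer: 2*I*√69980371786/433653 ≈ 1.22*I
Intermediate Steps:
C = 8560
√(16487/(-18513) + (-23813 + C)/(19284 + 6225)) = √(16487/(-18513) + (-23813 + 8560)/(19284 + 6225)) = √(16487*(-1/18513) - 15253/25509) = √(-16487/18513 - 15253*1/25509) = √(-16487/18513 - 15253/25509) = √(-21301384/14310549) = 2*I*√69980371786/433653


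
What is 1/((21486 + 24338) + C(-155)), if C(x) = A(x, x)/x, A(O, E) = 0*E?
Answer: 1/45824 ≈ 2.1823e-5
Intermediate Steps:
A(O, E) = 0
C(x) = 0 (C(x) = 0/x = 0)
1/((21486 + 24338) + C(-155)) = 1/((21486 + 24338) + 0) = 1/(45824 + 0) = 1/45824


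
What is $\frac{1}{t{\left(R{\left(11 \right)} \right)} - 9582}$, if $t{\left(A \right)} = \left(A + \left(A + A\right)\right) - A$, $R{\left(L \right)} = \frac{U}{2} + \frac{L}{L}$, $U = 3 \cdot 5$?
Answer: $- \frac{1}{9565} \approx -0.00010455$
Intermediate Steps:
$U = 15$
$R{\left(L \right)} = \frac{17}{2}$ ($R{\left(L \right)} = \frac{15}{2} + \frac{L}{L} = 15 \cdot \frac{1}{2} + 1 = \frac{15}{2} + 1 = \frac{17}{2}$)
$t{\left(A \right)} = 2 A$ ($t{\left(A \right)} = \left(A + 2 A\right) - A = 3 A - A = 2 A$)
$\frac{1}{t{\left(R{\left(11 \right)} \right)} - 9582} = \frac{1}{2 \cdot \frac{17}{2} - 9582} = \frac{1}{17 - 9582} = \frac{1}{-9565} = - \frac{1}{9565}$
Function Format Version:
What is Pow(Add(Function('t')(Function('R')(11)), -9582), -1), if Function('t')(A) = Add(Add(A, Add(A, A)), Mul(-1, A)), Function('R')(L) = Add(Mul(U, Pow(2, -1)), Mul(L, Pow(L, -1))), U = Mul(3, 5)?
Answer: Rational(-1, 9565) ≈ -0.00010455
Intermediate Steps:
U = 15
Function('R')(L) = Rational(17, 2) (Function('R')(L) = Add(Mul(15, Pow(2, -1)), Mul(L, Pow(L, -1))) = Add(Mul(15, Rational(1, 2)), 1) = Add(Rational(15, 2), 1) = Rational(17, 2))
Function('t')(A) = Mul(2, A) (Function('t')(A) = Add(Add(A, Mul(2, A)), Mul(-1, A)) = Add(Mul(3, A), Mul(-1, A)) = Mul(2, A))
Pow(Add(Function('t')(Function('R')(11)), -9582), -1) = Pow(Add(Mul(2, Rational(17, 2)), -9582), -1) = Pow(Add(17, -9582), -1) = Pow(-9565, -1) = Rational(-1, 9565)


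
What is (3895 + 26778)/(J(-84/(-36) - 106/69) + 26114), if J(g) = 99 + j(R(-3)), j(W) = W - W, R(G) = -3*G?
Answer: 30673/26213 ≈ 1.1701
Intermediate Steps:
j(W) = 0
J(g) = 99 (J(g) = 99 + 0 = 99)
(3895 + 26778)/(J(-84/(-36) - 106/69) + 26114) = (3895 + 26778)/(99 + 26114) = 30673/26213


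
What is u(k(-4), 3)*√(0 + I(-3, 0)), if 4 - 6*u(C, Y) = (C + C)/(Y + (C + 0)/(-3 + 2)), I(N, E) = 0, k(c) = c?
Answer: 0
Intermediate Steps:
u(C, Y) = ⅔ - C/(3*(Y - C)) (u(C, Y) = ⅔ - (C + C)/(6*(Y + (C + 0)/(-3 + 2))) = ⅔ - 2*C/(6*(Y + C/(-1))) = ⅔ - 2*C/(6*(Y + C*(-1))) = ⅔ - 2*C/(6*(Y - C)) = ⅔ - C/(3*(Y - C)))
u(k(-4), 3)*√(0 + I(-3, 0)) = ((-4 - ⅔*3)/(-4 - 1*3))*√(0 + 0) = ((-4 - 2)/(-4 - 3))*√0 = (-6/(-7))*0 = -⅐*(-6)*0 = (6/7)*0 = 0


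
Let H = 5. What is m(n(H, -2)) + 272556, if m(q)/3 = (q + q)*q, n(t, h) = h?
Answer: 272580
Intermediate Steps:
m(q) = 6*q² (m(q) = 3*((q + q)*q) = 3*((2*q)*q) = 3*(2*q²) = 6*q²)
m(n(H, -2)) + 272556 = 6*(-2)² + 272556 = 6*4 + 272556 = 24 + 272556 = 272580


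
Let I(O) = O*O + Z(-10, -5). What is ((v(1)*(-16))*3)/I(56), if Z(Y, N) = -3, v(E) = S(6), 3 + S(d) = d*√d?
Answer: 144/3133 - 288*√6/3133 ≈ -0.17921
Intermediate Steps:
S(d) = -3 + d^(3/2) (S(d) = -3 + d*√d = -3 + d^(3/2))
v(E) = -3 + 6*√6 (v(E) = -3 + 6^(3/2) = -3 + 6*√6)
I(O) = -3 + O² (I(O) = O*O - 3 = O² - 3 = -3 + O²)
((v(1)*(-16))*3)/I(56) = (((-3 + 6*√6)*(-16))*3)/(-3 + 56²) = ((48 - 96*√6)*3)/(-3 + 3136) = (144 - 288*√6)/3133 = (144 - 288*√6)*(1/3133) = 144/3133 - 288*√6/3133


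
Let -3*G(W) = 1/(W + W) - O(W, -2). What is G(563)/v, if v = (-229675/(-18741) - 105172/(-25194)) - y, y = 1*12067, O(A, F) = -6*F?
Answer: -354409108183/1067786993206436 ≈ -0.00033191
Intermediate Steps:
G(W) = 4 - 1/(6*W) (G(W) = -(1/(W + W) - (-6)*(-2))/3 = -(1/(2*W) - 1*12)/3 = -(1/(2*W) - 12)/3 = -(-12 + 1/(2*W))/3 = 4 - 1/(6*W))
y = 12067
v = -948301059686/78693459 (v = (-229675/(-18741) - 105172/(-25194)) - 1*12067 = (-229675*(-1/18741) - 105172*(-1/25194)) - 12067 = (229675/18741 + 52586/12597) - 12067 = 1292910067/78693459 - 12067 = -948301059686/78693459 ≈ -12051.)
G(563)/v = (4 - ⅙/563)/(-948301059686/78693459) = (4 - ⅙*1/563)*(-78693459/948301059686) = (4 - 1/3378)*(-78693459/948301059686) = (13511/3378)*(-78693459/948301059686) = -354409108183/1067786993206436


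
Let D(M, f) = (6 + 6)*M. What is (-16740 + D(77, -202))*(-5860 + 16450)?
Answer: -167491440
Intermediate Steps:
D(M, f) = 12*M
(-16740 + D(77, -202))*(-5860 + 16450) = (-16740 + 12*77)*(-5860 + 16450) = (-16740 + 924)*10590 = -15816*10590 = -167491440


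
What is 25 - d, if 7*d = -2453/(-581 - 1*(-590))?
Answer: 4028/63 ≈ 63.937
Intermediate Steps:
d = -2453/63 (d = (-2453/(-581 - 1*(-590)))/7 = (-2453/(-581 + 590))/7 = (-2453/9)/7 = (-2453*⅑)/7 = (⅐)*(-2453/9) = -2453/63 ≈ -38.937)
25 - d = 25 - 1*(-2453/63) = 25 + 2453/63 = 4028/63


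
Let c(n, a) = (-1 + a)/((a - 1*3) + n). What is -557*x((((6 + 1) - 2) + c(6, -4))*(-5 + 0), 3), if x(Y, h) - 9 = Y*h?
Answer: 78537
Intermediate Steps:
c(n, a) = (-1 + a)/(-3 + a + n) (c(n, a) = (-1 + a)/((a - 3) + n) = (-1 + a)/((-3 + a) + n) = (-1 + a)/(-3 + a + n))
x(Y, h) = 9 + Y*h
-557*x((((6 + 1) - 2) + c(6, -4))*(-5 + 0), 3) = -557*(9 + ((((6 + 1) - 2) + (-1 - 4)/(-3 - 4 + 6))*(-5 + 0))*3) = -557*(9 + (((7 - 2) - 5/(-1))*(-5))*3) = -557*(9 + ((5 - 1*(-5))*(-5))*3) = -557*(9 + ((5 + 5)*(-5))*3) = -557*(9 + (10*(-5))*3) = -557*(9 - 50*3) = -557*(9 - 150) = -557*(-141) = 78537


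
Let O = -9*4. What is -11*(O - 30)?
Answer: 726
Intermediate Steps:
O = -36
-11*(O - 30) = -11*(-36 - 30) = -11*(-66) = 726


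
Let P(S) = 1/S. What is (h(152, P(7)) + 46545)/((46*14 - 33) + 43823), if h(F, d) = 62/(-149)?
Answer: 6935143/6620666 ≈ 1.0475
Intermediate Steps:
h(F, d) = -62/149 (h(F, d) = 62*(-1/149) = -62/149)
(h(152, P(7)) + 46545)/((46*14 - 33) + 43823) = (-62/149 + 46545)/((46*14 - 33) + 43823) = 6935143/(149*((644 - 33) + 43823)) = 6935143/(149*(611 + 43823)) = (6935143/149)/44434 = (6935143/149)*(1/44434) = 6935143/6620666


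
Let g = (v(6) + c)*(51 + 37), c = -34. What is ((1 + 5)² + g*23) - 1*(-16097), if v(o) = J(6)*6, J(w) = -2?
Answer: -76971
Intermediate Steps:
v(o) = -12 (v(o) = -2*6 = -12)
g = -4048 (g = (-12 - 34)*(51 + 37) = -46*88 = -4048)
((1 + 5)² + g*23) - 1*(-16097) = ((1 + 5)² - 4048*23) - 1*(-16097) = (6² - 93104) + 16097 = (36 - 93104) + 16097 = -93068 + 16097 = -76971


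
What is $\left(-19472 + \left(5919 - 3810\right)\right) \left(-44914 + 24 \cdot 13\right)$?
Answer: $774424526$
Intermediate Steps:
$\left(-19472 + \left(5919 - 3810\right)\right) \left(-44914 + 24 \cdot 13\right) = \left(-19472 + 2109\right) \left(-44914 + 312\right) = \left(-17363\right) \left(-44602\right) = 774424526$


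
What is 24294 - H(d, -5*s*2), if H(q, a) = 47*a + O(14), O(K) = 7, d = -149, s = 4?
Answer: 26167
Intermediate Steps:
H(q, a) = 7 + 47*a (H(q, a) = 47*a + 7 = 7 + 47*a)
24294 - H(d, -5*s*2) = 24294 - (7 + 47*(-5*4*2)) = 24294 - (7 + 47*(-20*2)) = 24294 - (7 + 47*(-40)) = 24294 - (7 - 1880) = 24294 - 1*(-1873) = 24294 + 1873 = 26167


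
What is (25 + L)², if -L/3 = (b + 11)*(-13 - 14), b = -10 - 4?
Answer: 47524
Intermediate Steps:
b = -14
L = -243 (L = -3*(-14 + 11)*(-13 - 14) = -(-9)*(-27) = -3*81 = -243)
(25 + L)² = (25 - 243)² = (-218)² = 47524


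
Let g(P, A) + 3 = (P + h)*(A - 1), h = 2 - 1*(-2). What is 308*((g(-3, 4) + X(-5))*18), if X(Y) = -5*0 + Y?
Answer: -27720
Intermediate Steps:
h = 4 (h = 2 + 2 = 4)
g(P, A) = -3 + (-1 + A)*(4 + P) (g(P, A) = -3 + (P + 4)*(A - 1) = -3 + (4 + P)*(-1 + A) = -3 + (-1 + A)*(4 + P))
X(Y) = Y (X(Y) = 0 + Y = Y)
308*((g(-3, 4) + X(-5))*18) = 308*(((-7 - 1*(-3) + 4*4 + 4*(-3)) - 5)*18) = 308*(((-7 + 3 + 16 - 12) - 5)*18) = 308*((0 - 5)*18) = 308*(-5*18) = 308*(-90) = -27720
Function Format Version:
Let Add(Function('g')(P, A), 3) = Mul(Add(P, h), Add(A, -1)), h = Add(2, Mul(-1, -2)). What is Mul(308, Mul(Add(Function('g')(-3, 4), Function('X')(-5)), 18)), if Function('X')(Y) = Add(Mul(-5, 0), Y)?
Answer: -27720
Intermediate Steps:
h = 4 (h = Add(2, 2) = 4)
Function('g')(P, A) = Add(-3, Mul(Add(-1, A), Add(4, P))) (Function('g')(P, A) = Add(-3, Mul(Add(P, 4), Add(A, -1))) = Add(-3, Mul(Add(4, P), Add(-1, A))) = Add(-3, Mul(Add(-1, A), Add(4, P))))
Function('X')(Y) = Y (Function('X')(Y) = Add(0, Y) = Y)
Mul(308, Mul(Add(Function('g')(-3, 4), Function('X')(-5)), 18)) = Mul(308, Mul(Add(Add(-7, Mul(-1, -3), Mul(4, 4), Mul(4, -3)), -5), 18)) = Mul(308, Mul(Add(Add(-7, 3, 16, -12), -5), 18)) = Mul(308, Mul(Add(0, -5), 18)) = Mul(308, Mul(-5, 18)) = Mul(308, -90) = -27720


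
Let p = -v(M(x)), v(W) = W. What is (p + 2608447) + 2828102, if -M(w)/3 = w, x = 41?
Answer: 5436672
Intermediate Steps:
M(w) = -3*w
p = 123 (p = -(-3)*41 = -1*(-123) = 123)
(p + 2608447) + 2828102 = (123 + 2608447) + 2828102 = 2608570 + 2828102 = 5436672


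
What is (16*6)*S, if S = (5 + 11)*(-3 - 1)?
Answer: -6144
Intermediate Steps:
S = -64 (S = 16*(-4) = -64)
(16*6)*S = (16*6)*(-64) = 96*(-64) = -6144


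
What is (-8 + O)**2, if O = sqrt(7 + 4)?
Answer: (8 - sqrt(11))**2 ≈ 21.934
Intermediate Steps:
O = sqrt(11) ≈ 3.3166
(-8 + O)**2 = (-8 + sqrt(11))**2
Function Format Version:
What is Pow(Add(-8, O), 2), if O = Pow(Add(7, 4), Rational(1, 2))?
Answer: Pow(Add(8, Mul(-1, Pow(11, Rational(1, 2)))), 2) ≈ 21.934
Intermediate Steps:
O = Pow(11, Rational(1, 2)) ≈ 3.3166
Pow(Add(-8, O), 2) = Pow(Add(-8, Pow(11, Rational(1, 2))), 2)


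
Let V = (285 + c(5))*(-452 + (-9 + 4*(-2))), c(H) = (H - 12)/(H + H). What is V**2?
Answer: 1777867556689/100 ≈ 1.7779e+10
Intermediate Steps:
c(H) = (-12 + H)/(2*H) (c(H) = (-12 + H)/((2*H)) = (-12 + H)*(1/(2*H)) = (-12 + H)/(2*H))
V = -1333367/10 (V = (285 + (1/2)*(-12 + 5)/5)*(-452 + (-9 + 4*(-2))) = (285 + (1/2)*(1/5)*(-7))*(-452 + (-9 - 8)) = (285 - 7/10)*(-452 - 17) = (2843/10)*(-469) = -1333367/10 ≈ -1.3334e+5)
V**2 = (-1333367/10)**2 = 1777867556689/100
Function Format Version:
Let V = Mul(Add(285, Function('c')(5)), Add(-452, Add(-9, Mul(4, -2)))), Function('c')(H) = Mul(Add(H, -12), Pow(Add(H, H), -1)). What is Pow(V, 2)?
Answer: Rational(1777867556689, 100) ≈ 1.7779e+10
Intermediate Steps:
Function('c')(H) = Mul(Rational(1, 2), Pow(H, -1), Add(-12, H)) (Function('c')(H) = Mul(Add(-12, H), Pow(Mul(2, H), -1)) = Mul(Add(-12, H), Mul(Rational(1, 2), Pow(H, -1))) = Mul(Rational(1, 2), Pow(H, -1), Add(-12, H)))
V = Rational(-1333367, 10) (V = Mul(Add(285, Mul(Rational(1, 2), Pow(5, -1), Add(-12, 5))), Add(-452, Add(-9, Mul(4, -2)))) = Mul(Add(285, Mul(Rational(1, 2), Rational(1, 5), -7)), Add(-452, Add(-9, -8))) = Mul(Add(285, Rational(-7, 10)), Add(-452, -17)) = Mul(Rational(2843, 10), -469) = Rational(-1333367, 10) ≈ -1.3334e+5)
Pow(V, 2) = Pow(Rational(-1333367, 10), 2) = Rational(1777867556689, 100)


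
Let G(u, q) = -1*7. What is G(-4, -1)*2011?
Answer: -14077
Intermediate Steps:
G(u, q) = -7
G(-4, -1)*2011 = -7*2011 = -14077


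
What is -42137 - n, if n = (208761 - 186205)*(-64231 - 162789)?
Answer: 5120620983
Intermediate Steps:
n = -5120663120 (n = 22556*(-227020) = -5120663120)
-42137 - n = -42137 - 1*(-5120663120) = -42137 + 5120663120 = 5120620983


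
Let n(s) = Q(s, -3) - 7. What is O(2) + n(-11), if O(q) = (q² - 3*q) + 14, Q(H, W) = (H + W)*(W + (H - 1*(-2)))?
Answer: 173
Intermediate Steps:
Q(H, W) = (H + W)*(2 + H + W) (Q(H, W) = (H + W)*(W + (H + 2)) = (H + W)*(W + (2 + H)) = (H + W)*(2 + H + W))
O(q) = 14 + q² - 3*q
n(s) = -4 + s² - 4*s (n(s) = (s² + (-3)² + 2*s + 2*(-3) + 2*s*(-3)) - 7 = (s² + 9 + 2*s - 6 - 6*s) - 7 = (3 + s² - 4*s) - 7 = -4 + s² - 4*s)
O(2) + n(-11) = (14 + 2² - 3*2) + (-4 + (-11)² - 4*(-11)) = (14 + 4 - 6) + (-4 + 121 + 44) = 12 + 161 = 173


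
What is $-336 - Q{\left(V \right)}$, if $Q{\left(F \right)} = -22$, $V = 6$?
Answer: $-314$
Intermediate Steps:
$-336 - Q{\left(V \right)} = -336 - -22 = -336 + 22 = -314$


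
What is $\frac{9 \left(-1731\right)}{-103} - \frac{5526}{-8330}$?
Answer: $\frac{65171124}{428995} \approx 151.92$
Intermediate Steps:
$\frac{9 \left(-1731\right)}{-103} - \frac{5526}{-8330} = \left(-15579\right) \left(- \frac{1}{103}\right) - - \frac{2763}{4165} = \frac{15579}{103} + \frac{2763}{4165} = \frac{65171124}{428995}$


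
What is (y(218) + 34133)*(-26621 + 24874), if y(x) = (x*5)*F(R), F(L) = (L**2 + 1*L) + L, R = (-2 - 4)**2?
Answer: -2664616991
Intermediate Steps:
R = 36 (R = (-6)**2 = 36)
F(L) = L**2 + 2*L (F(L) = (L**2 + L) + L = (L + L**2) + L = L**2 + 2*L)
y(x) = 6840*x (y(x) = (x*5)*(36*(2 + 36)) = (5*x)*(36*38) = (5*x)*1368 = 6840*x)
(y(218) + 34133)*(-26621 + 24874) = (6840*218 + 34133)*(-26621 + 24874) = (1491120 + 34133)*(-1747) = 1525253*(-1747) = -2664616991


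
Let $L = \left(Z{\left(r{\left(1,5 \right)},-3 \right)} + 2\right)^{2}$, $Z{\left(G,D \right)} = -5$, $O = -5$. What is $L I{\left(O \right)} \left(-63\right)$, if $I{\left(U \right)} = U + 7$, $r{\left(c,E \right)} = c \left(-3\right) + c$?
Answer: $-1134$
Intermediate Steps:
$r{\left(c,E \right)} = - 2 c$ ($r{\left(c,E \right)} = - 3 c + c = - 2 c$)
$I{\left(U \right)} = 7 + U$
$L = 9$ ($L = \left(-5 + 2\right)^{2} = \left(-3\right)^{2} = 9$)
$L I{\left(O \right)} \left(-63\right) = 9 \left(7 - 5\right) \left(-63\right) = 9 \cdot 2 \left(-63\right) = 18 \left(-63\right) = -1134$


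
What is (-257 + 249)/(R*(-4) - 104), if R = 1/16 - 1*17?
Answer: 32/145 ≈ 0.22069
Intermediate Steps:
R = -271/16 (R = 1/16 - 17 = -271/16 ≈ -16.938)
(-257 + 249)/(R*(-4) - 104) = (-257 + 249)/(-271/16*(-4) - 104) = -8/(271/4 - 104) = -8/(-145/4) = -8*(-4/145) = 32/145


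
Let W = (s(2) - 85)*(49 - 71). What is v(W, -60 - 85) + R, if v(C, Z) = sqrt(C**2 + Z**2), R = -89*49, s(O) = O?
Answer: -4361 + sqrt(3355301) ≈ -2529.3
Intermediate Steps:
W = 1826 (W = (2 - 85)*(49 - 71) = -83*(-22) = 1826)
R = -4361
v(W, -60 - 85) + R = sqrt(1826**2 + (-60 - 85)**2) - 4361 = sqrt(3334276 + (-145)**2) - 4361 = sqrt(3334276 + 21025) - 4361 = sqrt(3355301) - 4361 = -4361 + sqrt(3355301)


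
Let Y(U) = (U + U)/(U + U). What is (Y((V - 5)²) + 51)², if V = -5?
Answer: 2704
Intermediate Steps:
Y(U) = 1 (Y(U) = (2*U)/((2*U)) = (2*U)*(1/(2*U)) = 1)
(Y((V - 5)²) + 51)² = (1 + 51)² = 52² = 2704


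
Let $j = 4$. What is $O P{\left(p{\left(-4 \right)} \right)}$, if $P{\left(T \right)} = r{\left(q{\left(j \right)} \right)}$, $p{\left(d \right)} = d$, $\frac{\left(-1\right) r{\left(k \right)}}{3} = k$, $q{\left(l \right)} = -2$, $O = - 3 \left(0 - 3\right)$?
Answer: $54$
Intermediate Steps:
$O = 9$ ($O = \left(-3\right) \left(-3\right) = 9$)
$r{\left(k \right)} = - 3 k$
$P{\left(T \right)} = 6$ ($P{\left(T \right)} = \left(-3\right) \left(-2\right) = 6$)
$O P{\left(p{\left(-4 \right)} \right)} = 9 \cdot 6 = 54$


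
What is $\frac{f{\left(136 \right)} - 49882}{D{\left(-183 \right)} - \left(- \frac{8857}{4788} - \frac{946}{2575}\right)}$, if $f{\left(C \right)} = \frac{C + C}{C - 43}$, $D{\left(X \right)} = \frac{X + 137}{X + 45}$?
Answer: $- \frac{19063887313800}{974823613} \approx -19556.0$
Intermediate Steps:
$D{\left(X \right)} = \frac{137 + X}{45 + X}$
$f{\left(C \right)} = \frac{2 C}{-43 + C}$
$\frac{f{\left(136 \right)} - 49882}{D{\left(-183 \right)} - \left(- \frac{8857}{4788} - \frac{946}{2575}\right)} = \frac{2 \cdot 136 \frac{1}{-43 + 136} - 49882}{\frac{137 - 183}{45 - 183} - \left(- \frac{8857}{4788} - \frac{946}{2575}\right)} = \frac{2 \cdot 136 \cdot \frac{1}{93} - 49882}{\frac{1}{-138} \left(-46\right) - - \frac{27336223}{12329100}} = \frac{2 \cdot 136 \cdot \frac{1}{93} - 49882}{\left(- \frac{1}{138}\right) \left(-46\right) + \left(\frac{946}{2575} + \frac{8857}{4788}\right)} = \frac{\frac{272}{93} - 49882}{\frac{1}{3} + \frac{27336223}{12329100}} = - \frac{4638754}{93 \cdot \frac{31445923}{12329100}} = \left(- \frac{4638754}{93}\right) \frac{12329100}{31445923} = - \frac{19063887313800}{974823613}$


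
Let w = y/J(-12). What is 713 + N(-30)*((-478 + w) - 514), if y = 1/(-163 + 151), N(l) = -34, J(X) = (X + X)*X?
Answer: 59514065/1728 ≈ 34441.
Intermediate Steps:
J(X) = 2*X**2 (J(X) = (2*X)*X = 2*X**2)
y = -1/12 (y = 1/(-12) = -1/12 ≈ -0.083333)
w = -1/3456 (w = -1/(12*(2*(-12)**2)) = -1/(12*(2*144)) = -1/12/288 = -1/12*1/288 = -1/3456 ≈ -0.00028935)
713 + N(-30)*((-478 + w) - 514) = 713 - 34*((-478 - 1/3456) - 514) = 713 - 34*(-1651969/3456 - 514) = 713 - 34*(-3428353/3456) = 713 + 58282001/1728 = 59514065/1728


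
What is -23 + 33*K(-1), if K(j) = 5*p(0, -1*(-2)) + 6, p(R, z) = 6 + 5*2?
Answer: 2815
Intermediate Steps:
p(R, z) = 16 (p(R, z) = 6 + 10 = 16)
K(j) = 86 (K(j) = 5*16 + 6 = 80 + 6 = 86)
-23 + 33*K(-1) = -23 + 33*86 = -23 + 2838 = 2815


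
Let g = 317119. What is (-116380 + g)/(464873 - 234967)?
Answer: 200739/229906 ≈ 0.87313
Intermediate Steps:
(-116380 + g)/(464873 - 234967) = (-116380 + 317119)/(464873 - 234967) = 200739/229906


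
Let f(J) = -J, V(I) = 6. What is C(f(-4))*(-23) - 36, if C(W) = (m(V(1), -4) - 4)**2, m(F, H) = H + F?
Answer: -128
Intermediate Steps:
m(F, H) = F + H
C(W) = 4 (C(W) = ((6 - 4) - 4)**2 = (2 - 4)**2 = (-2)**2 = 4)
C(f(-4))*(-23) - 36 = 4*(-23) - 36 = -92 - 36 = -128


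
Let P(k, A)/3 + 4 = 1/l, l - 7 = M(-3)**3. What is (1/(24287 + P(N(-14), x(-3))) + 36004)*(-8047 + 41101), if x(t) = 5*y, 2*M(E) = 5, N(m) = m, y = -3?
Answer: 5228955693767358/4393799 ≈ 1.1901e+9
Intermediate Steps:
M(E) = 5/2 (M(E) = (1/2)*5 = 5/2)
l = 181/8 (l = 7 + (5/2)**3 = 7 + 125/8 = 181/8 ≈ 22.625)
x(t) = -15 (x(t) = 5*(-3) = -15)
P(k, A) = -2148/181 (P(k, A) = -12 + 3/(181/8) = -12 + 3*(8/181) = -12 + 24/181 = -2148/181)
(1/(24287 + P(N(-14), x(-3))) + 36004)*(-8047 + 41101) = (1/(24287 - 2148/181) + 36004)*(-8047 + 41101) = (1/(4393799/181) + 36004)*33054 = (181/4393799 + 36004)*33054 = (158194339377/4393799)*33054 = 5228955693767358/4393799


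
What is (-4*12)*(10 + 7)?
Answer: -816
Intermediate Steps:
(-4*12)*(10 + 7) = -48*17 = -816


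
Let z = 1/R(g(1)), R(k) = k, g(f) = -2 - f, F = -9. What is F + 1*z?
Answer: -28/3 ≈ -9.3333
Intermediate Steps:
z = -⅓ (z = 1/(-2 - 1*1) = 1/(-2 - 1) = 1/(-3) = -⅓ ≈ -0.33333)
F + 1*z = -9 + 1*(-⅓) = -9 - ⅓ = -28/3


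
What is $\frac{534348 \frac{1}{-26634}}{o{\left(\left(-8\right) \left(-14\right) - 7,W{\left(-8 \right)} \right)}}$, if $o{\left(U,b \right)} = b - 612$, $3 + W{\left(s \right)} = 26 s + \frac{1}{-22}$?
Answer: $\frac{1959276}{80376973} \approx 0.024376$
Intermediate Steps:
$W{\left(s \right)} = - \frac{67}{22} + 26 s$ ($W{\left(s \right)} = -3 + \left(26 s + \frac{1}{-22}\right) = -3 + \left(26 s - \frac{1}{22}\right) = -3 + \left(- \frac{1}{22} + 26 s\right) = - \frac{67}{22} + 26 s$)
$o{\left(U,b \right)} = -612 + b$
$\frac{534348 \frac{1}{-26634}}{o{\left(\left(-8\right) \left(-14\right) - 7,W{\left(-8 \right)} \right)}} = \frac{534348 \frac{1}{-26634}}{-612 + \left(- \frac{67}{22} + 26 \left(-8\right)\right)} = \frac{534348 \left(- \frac{1}{26634}\right)}{-612 - \frac{4643}{22}} = - \frac{89058}{4439 \left(-612 - \frac{4643}{22}\right)} = - \frac{89058}{4439 \left(- \frac{18107}{22}\right)} = \left(- \frac{89058}{4439}\right) \left(- \frac{22}{18107}\right) = \frac{1959276}{80376973}$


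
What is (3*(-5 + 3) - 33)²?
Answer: 1521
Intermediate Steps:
(3*(-5 + 3) - 33)² = (3*(-2) - 33)² = (-6 - 33)² = (-39)² = 1521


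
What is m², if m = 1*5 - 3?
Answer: 4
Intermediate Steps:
m = 2 (m = 5 - 3 = 2)
m² = 2² = 4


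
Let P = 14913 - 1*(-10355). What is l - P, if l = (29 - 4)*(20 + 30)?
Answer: -24018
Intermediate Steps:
P = 25268 (P = 14913 + 10355 = 25268)
l = 1250 (l = 25*50 = 1250)
l - P = 1250 - 1*25268 = 1250 - 25268 = -24018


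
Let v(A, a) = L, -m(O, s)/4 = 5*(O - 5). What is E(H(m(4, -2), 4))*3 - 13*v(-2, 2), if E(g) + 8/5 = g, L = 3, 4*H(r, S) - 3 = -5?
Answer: -453/10 ≈ -45.300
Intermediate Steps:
m(O, s) = 100 - 20*O (m(O, s) = -20*(O - 5) = -20*(-5 + O) = -4*(-25 + 5*O) = 100 - 20*O)
H(r, S) = -½ (H(r, S) = ¾ + (¼)*(-5) = ¾ - 5/4 = -½)
v(A, a) = 3
E(g) = -8/5 + g
E(H(m(4, -2), 4))*3 - 13*v(-2, 2) = (-8/5 - ½)*3 - 13*3 = -21/10*3 - 39 = -63/10 - 39 = -453/10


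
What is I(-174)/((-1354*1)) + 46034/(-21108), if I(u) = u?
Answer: -14664311/7145058 ≈ -2.0524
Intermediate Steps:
I(-174)/((-1354*1)) + 46034/(-21108) = -174/((-1354*1)) + 46034/(-21108) = -174/(-1354) + 46034*(-1/21108) = -174*(-1/1354) - 23017/10554 = 87/677 - 23017/10554 = -14664311/7145058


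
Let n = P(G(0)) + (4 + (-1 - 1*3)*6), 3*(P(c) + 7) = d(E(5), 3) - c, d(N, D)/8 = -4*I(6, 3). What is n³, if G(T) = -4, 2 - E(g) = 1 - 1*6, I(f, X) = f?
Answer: -19465109/27 ≈ -7.2093e+5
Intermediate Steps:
E(g) = 7 (E(g) = 2 - (1 - 1*6) = 2 - (1 - 6) = 2 - 1*(-5) = 2 + 5 = 7)
d(N, D) = -192 (d(N, D) = 8*(-4*6) = 8*(-24) = -192)
P(c) = -71 - c/3 (P(c) = -7 + (-192 - c)/3 = -7 + (-64 - c/3) = -71 - c/3)
n = -269/3 (n = (-71 - ⅓*(-4)) + (4 + (-1 - 1*3)*6) = (-71 + 4/3) + (4 + (-1 - 3)*6) = -209/3 + (4 - 4*6) = -209/3 + (4 - 24) = -209/3 - 20 = -269/3 ≈ -89.667)
n³ = (-269/3)³ = -19465109/27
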